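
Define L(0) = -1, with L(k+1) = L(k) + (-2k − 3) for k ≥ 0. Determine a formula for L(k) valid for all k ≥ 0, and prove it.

Claim: L(k) = -k^2 − 2k − 1.

Base case: L(0) = -1, and -0^2 − 2·0 − 1 = -1.
Assume L(r) = -r^2 − 2r − 1.
Then L(r+1) = L(r) + (-2r − 3) = (-r^2 − 2r − 1) + (-2r − 3) = -r^2 − 4r − 4,
and -(r+1)^2 − 2·(r+1) − 1 = -r^2 − 4r − 4.
By induction, L(k) = -k^2 − 2k − 1 for all k ≥ 0.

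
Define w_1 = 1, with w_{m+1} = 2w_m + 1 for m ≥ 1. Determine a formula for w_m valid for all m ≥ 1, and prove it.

Claim: w_m = 2^m − 1.

Base case: w_1 = 1, and 2^1 − 1 = 2 − 1 = 1.
Assume w_k = 2^k − 1 for some k ≥ 1.
Then w_{k+1} = 2w_k + 1 = 2·(2^k − 1) + 1 = 2^{k+1} − 2 + 1 = 2^{k+1} − 1.
This completes the inductive step, so w_m = 2^m − 1 for all m ≥ 1.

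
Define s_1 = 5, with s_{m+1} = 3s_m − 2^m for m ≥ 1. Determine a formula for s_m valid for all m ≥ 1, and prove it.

Claim: s_m = 3^m + 2^m.

Base case: s_1 = 5, and 3^1 + 2^1 = 3 + 2 = 5.
Assume s_r = 3^r + 2^r for some r ≥ 1.
Then s_{r+1} = 3s_r − 2^r = 3·(3^r + 2^r) − 2^r = 3^{r+1} + 3·2^r − 2^r = 3^{r+1} + 2·2^r = 3^{r+1} + 2^{r+1}.
So the formula holds for r+1, and by induction s_m = 3^m + 2^m for all m ≥ 1.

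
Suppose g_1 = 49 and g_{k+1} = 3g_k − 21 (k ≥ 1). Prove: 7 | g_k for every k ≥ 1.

Base case: g_1 = 49 = 7·7, so 7 | g_1.
Assume 7 | g_j, so g_j = 7t for some integer t.
Then g_{j+1} = 3g_j − 21 = 3·(7t) − 21 = 7(3t − 3), so 7 | g_{j+1}.
By induction, 7 | g_k for all k ≥ 1.

7 | g_k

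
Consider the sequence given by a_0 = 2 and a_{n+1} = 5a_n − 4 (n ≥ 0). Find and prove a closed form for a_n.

Claim: a_n = 5^n + 1.

Base case: a_0 = 2, and 5^0 + 1 = 1 + 1 = 2.
Assume a_k = 5^k + 1 for some k ≥ 0.
Then a_{k+1} = 5a_k − 4 = 5·(5^k + 1) − 4 = 5^{k+1} + 5 − 4 = 5^{k+1} + 1.
By induction, a_n = 5^n + 1 for all n ≥ 0.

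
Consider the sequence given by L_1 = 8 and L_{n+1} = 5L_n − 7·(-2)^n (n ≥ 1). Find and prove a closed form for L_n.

Claim: L_n = 2·5^n + (-2)^n.

Base case: L_1 = 8, and 2·5^1 + (-2)^1 = 10 − 2 = 8.
Assume L_r = 2·5^r + (-2)^r for some r ≥ 1.
Then L_{r+1} = 5L_r − 7·(-2)^r = 5·(2·5^r + (-2)^r) − 7·(-2)^r = 2·5^{r+1} + 5·(-2)^r − 7·(-2)^r = 2·5^{r+1} − 2·(-2)^r = 2·5^{r+1} + (-2)^{r+1}.
Hence L_n = 2·5^n + (-2)^n for every n ≥ 1, by induction.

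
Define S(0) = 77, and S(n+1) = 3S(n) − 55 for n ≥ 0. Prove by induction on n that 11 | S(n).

Base case: S(0) = 77 = 11·7, so 11 | S(0).
Assume 11 | S(m), so S(m) = 11t for some integer t.
Then S(m+1) = 3S(m) − 55 = 3·(11t) − 55 = 11(3t − 5), so 11 | S(m+1).
By induction, 11 | S(n) for all n ≥ 0.

11 | S(n)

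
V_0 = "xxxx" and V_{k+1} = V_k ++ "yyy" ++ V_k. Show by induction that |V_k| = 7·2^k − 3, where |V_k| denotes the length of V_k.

Base case: |V_0| = 4, and 7·2^0 − 3 = 4.
Assume |V_j| = 7·2^j − 3.
Then |V_{j+1}| = |V_j| + 3 + |V_j| = 2|V_j| + 3 = 2(7·2^j − 3) + 3 = 7·2^{j+1} − 6 + 3 = 7·2^{j+1} − 3.
So the formula holds for j+1, and by induction |V_k| = 7·2^k − 3 for all k ≥ 0.

|V_k| = 7·2^k − 3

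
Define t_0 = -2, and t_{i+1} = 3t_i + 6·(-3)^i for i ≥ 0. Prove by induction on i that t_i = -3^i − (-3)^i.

Base case: t_0 = -2, and -3^0 − (-3)^0 = -1 − 1 = -2.
Assume t_j = -3^j − (-3)^j for some j ≥ 0.
Then t_{j+1} = 3t_j + 6·(-3)^j = 3·(-3^j − (-3)^j) + 6·(-3)^j = -3^{j+1} − 3·(-3)^j + 6·(-3)^j = -3^{j+1} + 3·(-3)^j = -3^{j+1} − (-3)^{j+1}.
By induction, t_i = -3^i − (-3)^i for all i ≥ 0.

t_i = -3^i − (-3)^i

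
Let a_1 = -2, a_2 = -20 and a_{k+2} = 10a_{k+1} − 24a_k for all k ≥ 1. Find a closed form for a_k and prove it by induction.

Claim: a_k = -6^k + 4^k.

Base cases: a_1 = -2 and -6^1 + 4^1 = -2; a_2 = -20 and -6^2 + 4^2 = -20.
Assume a_j = -6^j + 4^j for all 1 ≤ j ≤ m, where m ≥ 2.
Then a_{m+1} = 10a_m − 24a_{m−1} = 10·(-6^m + 4^m) − 24·(-6^{m−1} + 4^{m−1}) = -(10·6 − 24)6^{m−1} + (10·4 − 24)4^{m−1} = -36·6^{m−1} + 16·4^{m−1} = -6^{m+1} + 4^{m+1}.
This completes the inductive step, so a_k = -6^k + 4^k for all k ≥ 1.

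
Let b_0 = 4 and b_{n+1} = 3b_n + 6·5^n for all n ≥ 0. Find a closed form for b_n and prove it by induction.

Claim: b_n = 3^n + 3·5^n.

Base case: b_0 = 4, and 3^0 + 3·5^0 = 1 + 3 = 4.
Assume b_k = 3^k + 3·5^k for some k ≥ 0.
Then b_{k+1} = 3b_k + 6·5^k = 3·(3^k + 3·5^k) + 6·5^k = 3^{k+1} + 9·5^k + 6·5^k = 3^{k+1} + 15·5^k = 3^{k+1} + 3·5^{k+1}.
Hence b_n = 3^n + 3·5^n for every n ≥ 0, by induction.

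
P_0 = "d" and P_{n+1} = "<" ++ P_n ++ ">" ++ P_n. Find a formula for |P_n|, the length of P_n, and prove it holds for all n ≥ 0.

Claim: |P_n| = 3·2^n − 2.

Base case: |P_0| = 1, and 3·2^0 − 2 = 1.
Assume |P_j| = 3·2^j − 2.
Then |P_{j+1}| = 1 + |P_j| + 1 + |P_j| = 2|P_j| + 2 = 2(3·2^j − 2) + 2 = 3·2^{j+1} − 4 + 2 = 3·2^{j+1} − 2.
This completes the inductive step, so |P_n| = 3·2^n − 2 for all n ≥ 0.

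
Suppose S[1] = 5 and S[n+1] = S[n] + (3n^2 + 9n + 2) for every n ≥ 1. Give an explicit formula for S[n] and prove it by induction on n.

Claim: S[n] = n^3 + 3n^2 − 2n + 3.

Base case: S[1] = 5, and 1^3 + 3·1^2 − 2·1 + 3 = 5.
Assume S[j] = j^3 + 3j^2 − 2j + 3.
Then S[j+1] = S[j] + (3j^2 + 9j + 2) = (j^3 + 3j^2 − 2j + 3) + (3j^2 + 9j + 2) = j^3 + 6j^2 + 7j + 5,
and (j+1)^3 + 3·(j+1)^2 − 2·(j+1) + 3 = j^3 + 6j^2 + 7j + 5.
By induction, S[n] = n^3 + 3n^2 − 2n + 3 for all n ≥ 1.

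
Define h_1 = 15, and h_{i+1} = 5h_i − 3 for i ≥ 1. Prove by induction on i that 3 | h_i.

Base case: h_1 = 15 = 3·5, so 3 | h_1.
Assume 3 | h_j, so h_j = 3t for some integer t.
Then h_{j+1} = 5h_j − 3 = 5·(3t) − 3 = 3(5t − 1), so 3 | h_{j+1}.
This completes the inductive step, so 3 | h_i for all i ≥ 1.

3 | h_i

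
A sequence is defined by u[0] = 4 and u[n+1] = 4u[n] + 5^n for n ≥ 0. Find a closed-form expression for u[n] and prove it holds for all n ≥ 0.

Claim: u[n] = 3·4^n + 5^n.

Base case: u[0] = 4, and 3·4^0 + 5^0 = 3 + 1 = 4.
Assume u[r] = 3·4^r + 5^r for some r ≥ 0.
Then u[r+1] = 4u[r] + 5^r = 4·(3·4^r + 5^r) + 5^r = 3·4^{r+1} + 4·5^r + 5^r = 3·4^{r+1} + 5·5^r = 3·4^{r+1} + 5^{r+1}.
Hence u[n] = 3·4^n + 5^n for every n ≥ 0, by induction.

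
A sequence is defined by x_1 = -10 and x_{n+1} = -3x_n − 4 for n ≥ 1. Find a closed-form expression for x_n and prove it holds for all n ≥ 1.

Claim: x_n = 3·(-3)^n − 1.

Base case: x_1 = -10, and 3·(-3)^1 − 1 = -9 − 1 = -10.
Assume x_m = 3·(-3)^m − 1 for some m ≥ 1.
Then x_{m+1} = -3x_m − 4 = -3·(3·(-3)^m − 1) − 4 = -9·(-3)^m + 3 − 4 = 3·(-3)^{m+1} − 1.
This completes the inductive step, so x_n = 3·(-3)^n − 1 for all n ≥ 1.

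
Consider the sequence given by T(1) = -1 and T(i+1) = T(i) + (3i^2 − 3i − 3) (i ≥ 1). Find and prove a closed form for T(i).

Claim: T(i) = i^3 − 3i^2 − i + 2.

Base case: T(1) = -1, and 1^3 − 3·1^2 − 1 + 2 = -1.
Assume T(j) = j^3 − 3j^2 − j + 2.
Then T(j+1) = T(j) + (3j^2 − 3j − 3) = (j^3 − 3j^2 − j + 2) + (3j^2 − 3j − 3) = j^3 − 4j − 1,
and (j+1)^3 − 3·(j+1)^2 − (j+1) + 2 = j^3 − 4j − 1.
By induction, T(i) = i^3 − 3i^2 − i + 2 for all i ≥ 1.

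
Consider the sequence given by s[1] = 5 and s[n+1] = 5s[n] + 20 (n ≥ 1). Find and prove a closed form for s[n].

Claim: s[n] = 2·5^n − 5.

Base case: s[1] = 5, and 2·5^1 − 5 = 10 − 5 = 5.
Assume s[j] = 2·5^j − 5 for some j ≥ 1.
Then s[j+1] = 5s[j] + 20 = 5·(2·5^j − 5) + 20 = 10·5^j − 25 + 20 = 2·5^{j+1} − 5.
Hence s[n] = 2·5^n − 5 for every n ≥ 1, by induction.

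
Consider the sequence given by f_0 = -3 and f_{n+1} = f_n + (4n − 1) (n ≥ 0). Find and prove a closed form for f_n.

Claim: f_n = 2n^2 − 3n − 3.

Base case: f_0 = -3, and 2·0^2 − 3·0 − 3 = -3.
Assume f_m = 2m^2 − 3m − 3.
Then f_{m+1} = f_m + (4m − 1) = (2m^2 − 3m − 3) + (4m − 1) = 2m^2 + m − 4,
and 2·(m+1)^2 − 3·(m+1) − 3 = 2m^2 + m − 4.
By induction, f_n = 2n^2 − 3n − 3 for all n ≥ 0.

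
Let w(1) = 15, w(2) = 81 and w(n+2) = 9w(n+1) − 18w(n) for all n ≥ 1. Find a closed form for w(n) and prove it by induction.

Claim: w(n) = 3^n + 2·6^n.

Base cases: w(1) = 15 and 3^1 + 2·6^1 = 15; w(2) = 81 and 3^2 + 2·6^2 = 81.
Assume w(j) = 3^j + 2·6^j for all 1 ≤ j ≤ k, where k ≥ 2.
Then w(k+1) = 9w(k) − 18w(k−1) = 9·(3^k + 2·6^k) − 18·(3^{k−1} + 2·6^{k−1}) = (9·3 − 18)3^{k−1} + 2·(9·6 − 18)6^{k−1} = 9·3^{k−1} + 72·6^{k−1} = 3^{k+1} + 2·6^{k+1}.
So the formula holds for k+1, and by strong induction w(n) = 3^n + 2·6^n for all n ≥ 1.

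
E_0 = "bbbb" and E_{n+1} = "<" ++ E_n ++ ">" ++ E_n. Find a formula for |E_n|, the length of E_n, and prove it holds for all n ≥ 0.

Claim: |E_n| = 6·2^n − 2.

Base case: |E_0| = 4, and 6·2^0 − 2 = 4.
Assume |E_m| = 6·2^m − 2.
Then |E_{m+1}| = 1 + |E_m| + 1 + |E_m| = 2|E_m| + 2 = 2(6·2^m − 2) + 2 = 6·2^{m+1} − 4 + 2 = 6·2^{m+1} − 2.
Hence |E_n| = 6·2^n − 2 for every n ≥ 0, by induction.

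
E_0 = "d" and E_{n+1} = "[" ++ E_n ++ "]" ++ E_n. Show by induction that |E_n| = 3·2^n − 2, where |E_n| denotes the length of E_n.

Base case: |E_0| = 1, and 3·2^0 − 2 = 1.
Assume |E_j| = 3·2^j − 2.
Then |E_{j+1}| = 1 + |E_j| + 1 + |E_j| = 2|E_j| + 2 = 2(3·2^j − 2) + 2 = 3·2^{j+1} − 4 + 2 = 3·2^{j+1} − 2.
So the formula holds for j+1, and by induction |E_n| = 3·2^n − 2 for all n ≥ 0.

|E_n| = 3·2^n − 2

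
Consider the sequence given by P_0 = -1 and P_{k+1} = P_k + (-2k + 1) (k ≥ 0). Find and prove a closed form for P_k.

Claim: P_k = -k^2 + 2k − 1.

Base case: P_0 = -1, and -0^2 + 2·0 − 1 = -1.
Assume P_j = -j^2 + 2j − 1.
Then P_{j+1} = P_j + (-2j + 1) = (-j^2 + 2j − 1) + (-2j + 1) = -j^2,
and -(j+1)^2 + 2·(j+1) − 1 = -j^2.
By induction, P_k = -k^2 + 2k − 1 for all k ≥ 0.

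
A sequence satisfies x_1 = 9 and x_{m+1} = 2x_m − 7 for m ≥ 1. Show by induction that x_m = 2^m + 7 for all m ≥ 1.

Base case: x_1 = 9, and 2^1 + 7 = 2 + 7 = 9.
Assume x_r = 2^r + 7 for some r ≥ 1.
Then x_{r+1} = 2x_r − 7 = 2·(2^r + 7) − 7 = 2^{r+1} + 14 − 7 = 2^{r+1} + 7.
Hence x_m = 2^m + 7 for every m ≥ 1, by induction.

x_m = 2^m + 7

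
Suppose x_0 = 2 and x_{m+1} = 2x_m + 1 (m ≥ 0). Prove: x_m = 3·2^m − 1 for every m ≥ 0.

Base case: x_0 = 2, and 3·2^0 − 1 = 3 − 1 = 2.
Assume x_k = 3·2^k − 1 for some k ≥ 0.
Then x_{k+1} = 2x_k + 1 = 2·(3·2^k − 1) + 1 = 6·2^k − 2 + 1 = 3·2^{k+1} − 1.
By induction, x_m = 3·2^m − 1 for all m ≥ 0.

x_m = 3·2^m − 1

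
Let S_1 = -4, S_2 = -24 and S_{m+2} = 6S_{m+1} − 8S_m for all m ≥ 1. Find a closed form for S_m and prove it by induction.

Claim: S_m = 2·2^m − 2·4^m.

Base cases: S_1 = -4 and 2·2^1 − 2·4^1 = -4; S_2 = -24 and 2·2^2 − 2·4^2 = -24.
Assume S_i = 2·2^i − 2·4^i for all 1 ≤ i ≤ j, where j ≥ 2.
Then S_{j+1} = 6S_j − 8S_{j−1} = 6·(2·2^j − 2·4^j) − 8·(2·2^{j−1} − 2·4^{j−1}) = 2·(6·2 − 8)2^{j−1} − 2·(6·4 − 8)4^{j−1} = 8·2^{j−1} − 32·4^{j−1} = 2·2^{j+1} − 2·4^{j+1}.
By strong induction, S_m = 2·2^m − 2·4^m for all m ≥ 1.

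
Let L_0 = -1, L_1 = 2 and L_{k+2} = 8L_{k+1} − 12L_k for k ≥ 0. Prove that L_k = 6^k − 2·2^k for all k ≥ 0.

Base cases: L_0 = -1 and 6^0 − 2·2^0 = -1; L_1 = 2 and 6^1 − 2·2^1 = 2.
Assume L_j = 6^j − 2·2^j for all 0 ≤ j ≤ m, where m ≥ 1.
Then L_{m+1} = 8L_m − 12L_{m−1} = 8·(6^m − 2·2^m) − 12·(6^{m−1} − 2·2^{m−1}) = (8·6 − 12)6^{m−1} − 2·(8·2 − 12)2^{m−1} = 36·6^{m−1} − 8·2^{m−1} = 6^{m+1} − 2·2^{m+1}.
This completes the inductive step, so L_k = 6^k − 2·2^k for all k ≥ 0.

L_k = 6^k − 2·2^k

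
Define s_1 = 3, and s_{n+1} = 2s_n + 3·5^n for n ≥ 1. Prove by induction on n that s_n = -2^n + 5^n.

Base case: s_1 = 3, and -2^1 + 5^1 = -2 + 5 = 3.
Assume s_k = -2^k + 5^k for some k ≥ 1.
Then s_{k+1} = 2s_k + 3·5^k = 2·(-2^k + 5^k) + 3·5^k = -2^{k+1} + 2·5^k + 3·5^k = -2^{k+1} + 5·5^k = -2^{k+1} + 5^{k+1}.
Hence s_n = -2^n + 5^n for every n ≥ 1, by induction.

s_n = -2^n + 5^n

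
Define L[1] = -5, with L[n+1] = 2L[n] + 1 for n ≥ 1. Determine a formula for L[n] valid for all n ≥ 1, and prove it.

Claim: L[n] = -2^{n+1} − 1.

Base case: L[1] = -5, and -2^{1+1} − 1 = -4 − 1 = -5.
Assume L[j] = -2^{j+1} − 1 for some j ≥ 1.
Then L[j+1] = 2L[j] + 1 = 2·(-2^{j+1} − 1) + 1 = -2^{j+2} − 2 + 1 = -2^{j+2} − 1.
So the formula holds for j+1, and by induction L[n] = -2^{n+1} − 1 for all n ≥ 1.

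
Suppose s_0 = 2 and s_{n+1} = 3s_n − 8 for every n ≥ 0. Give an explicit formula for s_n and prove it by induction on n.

Claim: s_n = -2·3^n + 4.

Base case: s_0 = 2, and -2·3^0 + 4 = -2 + 4 = 2.
Assume s_m = -2·3^m + 4 for some m ≥ 0.
Then s_{m+1} = 3s_m − 8 = 3·(-2·3^m + 4) − 8 = -6·3^m + 12 − 8 = -2·3^{m+1} + 4.
Hence s_n = -2·3^n + 4 for every n ≥ 0, by induction.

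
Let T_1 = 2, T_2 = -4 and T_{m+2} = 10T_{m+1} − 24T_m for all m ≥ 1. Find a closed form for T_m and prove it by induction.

Claim: T_m = 2·4^m − 6^m.

Base cases: T_1 = 2 and 2·4^1 − 6^1 = 2; T_2 = -4 and 2·4^2 − 6^2 = -4.
Assume T_j = 2·4^j − 6^j for all 1 ≤ j ≤ k, where k ≥ 2.
Then T_{k+1} = 10T_k − 24T_{k−1} = 10·(2·4^k − 6^k) − 24·(2·4^{k−1} − 6^{k−1}) = 2·(10·4 − 24)4^{k−1} − (10·6 − 24)6^{k−1} = 32·4^{k−1} − 36·6^{k−1} = 2·4^{k+1} − 6^{k+1}.
This completes the inductive step, so T_m = 2·4^m − 6^m for all m ≥ 1.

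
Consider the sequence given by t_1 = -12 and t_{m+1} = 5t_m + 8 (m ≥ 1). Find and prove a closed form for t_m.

Claim: t_m = -2·5^m − 2.

Base case: t_1 = -12, and -2·5^1 − 2 = -10 − 2 = -12.
Assume t_r = -2·5^r − 2 for some r ≥ 1.
Then t_{r+1} = 5t_r + 8 = 5·(-2·5^r − 2) + 8 = -10·5^r − 10 + 8 = -2·5^{r+1} − 2.
So the formula holds for r+1, and by induction t_m = -2·5^m − 2 for all m ≥ 1.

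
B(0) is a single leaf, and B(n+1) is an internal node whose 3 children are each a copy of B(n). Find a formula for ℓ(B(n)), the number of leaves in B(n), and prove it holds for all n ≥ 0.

Claim: ℓ(B(n)) = 3^n.

Base case: ℓ(B(0)) = 1, and 3^0 = 1.
Assume ℓ(B(r)) = 3^r.
Then ℓ(B(r+1)) = 3·ℓ(B(r)) = 3·3^r = 3^{r+1}.
This completes the inductive step, so ℓ(B(n)) = 3^n for all n ≥ 0.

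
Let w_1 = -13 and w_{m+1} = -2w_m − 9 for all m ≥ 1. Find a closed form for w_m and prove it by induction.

Claim: w_m = 5·(-2)^m − 3.

Base case: w_1 = -13, and 5·(-2)^1 − 3 = -10 − 3 = -13.
Assume w_k = 5·(-2)^k − 3 for some k ≥ 1.
Then w_{k+1} = -2w_k − 9 = -2·(5·(-2)^k − 3) − 9 = -10·(-2)^k + 6 − 9 = 5·(-2)^{k+1} − 3.
By induction, w_m = 5·(-2)^m − 3 for all m ≥ 1.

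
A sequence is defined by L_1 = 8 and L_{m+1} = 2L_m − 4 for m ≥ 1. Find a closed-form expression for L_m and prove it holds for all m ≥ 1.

Claim: L_m = 2^{m+1} + 4.

Base case: L_1 = 8, and 2^{1+1} + 4 = 4 + 4 = 8.
Assume L_k = 2^{k+1} + 4 for some k ≥ 1.
Then L_{k+1} = 2L_k − 4 = 2·(2^{k+1} + 4) − 4 = 2^{k+2} + 8 − 4 = 2^{k+2} + 4.
So the formula holds for k+1, and by induction L_m = 2^{m+1} + 4 for all m ≥ 1.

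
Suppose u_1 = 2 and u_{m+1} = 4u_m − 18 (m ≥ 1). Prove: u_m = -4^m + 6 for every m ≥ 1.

Base case: u_1 = 2, and -4^1 + 6 = -4 + 6 = 2.
Assume u_j = -4^j + 6 for some j ≥ 1.
Then u_{j+1} = 4u_j − 18 = 4·(-4^j + 6) − 18 = -4^{j+1} + 24 − 18 = -4^{j+1} + 6.
So the formula holds for j+1, and by induction u_m = -4^m + 6 for all m ≥ 1.

u_m = -4^m + 6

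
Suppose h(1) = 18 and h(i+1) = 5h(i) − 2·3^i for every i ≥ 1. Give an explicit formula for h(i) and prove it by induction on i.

Claim: h(i) = 3·5^i + 3^i.

Base case: h(1) = 18, and 3·5^1 + 3^1 = 15 + 3 = 18.
Assume h(j) = 3·5^j + 3^j for some j ≥ 1.
Then h(j+1) = 5h(j) − 2·3^j = 5·(3·5^j + 3^j) − 2·3^j = 3·5^{j+1} + 5·3^j − 2·3^j = 3·5^{j+1} + 3·3^j = 3·5^{j+1} + 3^{j+1}.
Hence h(i) = 3·5^i + 3^i for every i ≥ 1, by induction.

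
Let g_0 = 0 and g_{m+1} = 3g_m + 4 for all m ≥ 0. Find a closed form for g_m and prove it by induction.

Claim: g_m = 2·3^m − 2.

Base case: g_0 = 0, and 2·3^0 − 2 = 2 − 2 = 0.
Assume g_k = 2·3^k − 2 for some k ≥ 0.
Then g_{k+1} = 3g_k + 4 = 3·(2·3^k − 2) + 4 = 6·3^k − 6 + 4 = 2·3^{k+1} − 2.
So the formula holds for k+1, and by induction g_m = 2·3^m − 2 for all m ≥ 0.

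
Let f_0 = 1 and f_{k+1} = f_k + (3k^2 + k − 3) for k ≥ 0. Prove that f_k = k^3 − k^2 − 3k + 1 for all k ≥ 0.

Base case: f_0 = 1, and 0^3 − 0^2 − 3·0 + 1 = 1.
Assume f_j = j^3 − j^2 − 3j + 1.
Then f_{j+1} = f_j + (3j^2 + j − 3) = (j^3 − j^2 − 3j + 1) + (3j^2 + j − 3) = j^3 + 2j^2 − 2j − 2,
and (j+1)^3 − (j+1)^2 − 3·(j+1) + 1 = j^3 + 2j^2 − 2j − 2.
This completes the inductive step, so f_k = k^3 − k^2 − 3k + 1 for all k ≥ 0.

f_k = k^3 − k^2 − 3k + 1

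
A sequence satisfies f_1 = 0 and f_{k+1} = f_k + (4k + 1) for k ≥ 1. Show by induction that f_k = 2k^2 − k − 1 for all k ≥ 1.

Base case: f_1 = 0, and 2·1^2 − 1 − 1 = 0.
Assume f_m = 2m^2 − m − 1.
Then f_{m+1} = f_m + (4m + 1) = (2m^2 − m − 1) + (4m + 1) = 2m^2 + 3m,
and 2·(m+1)^2 − (m+1) − 1 = 2m^2 + 3m.
This completes the inductive step, so f_k = 2k^2 − k − 1 for all k ≥ 1.

f_k = 2k^2 − k − 1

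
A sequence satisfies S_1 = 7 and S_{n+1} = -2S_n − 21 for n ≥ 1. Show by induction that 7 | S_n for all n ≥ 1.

Base case: S_1 = 7 = 7·1, so 7 | S_1.
Assume 7 | S_j, so S_j = 7t for some integer t.
Then S_{j+1} = -2S_j − 21 = -2·(7t) − 21 = 7(-2t − 3), so 7 | S_{j+1}.
So the property holds for j+1, and by induction 7 | S_n for all n ≥ 1.

7 | S_n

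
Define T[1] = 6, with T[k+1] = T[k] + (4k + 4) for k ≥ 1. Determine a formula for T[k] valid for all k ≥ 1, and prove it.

Claim: T[k] = 2k^2 + 2k + 2.

Base case: T[1] = 6, and 2·1^2 + 2·1 + 2 = 6.
Assume T[r] = 2r^2 + 2r + 2.
Then T[r+1] = T[r] + (4r + 4) = (2r^2 + 2r + 2) + (4r + 4) = 2r^2 + 6r + 6,
and 2·(r+1)^2 + 2·(r+1) + 2 = 2r^2 + 6r + 6.
Hence T[k] = 2k^2 + 2k + 2 for every k ≥ 1, by induction.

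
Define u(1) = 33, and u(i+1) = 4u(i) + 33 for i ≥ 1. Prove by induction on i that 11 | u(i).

Base case: u(1) = 33 = 11·3, so 11 | u(1).
Assume 11 | u(m), so u(m) = 11t for some integer t.
Then u(m+1) = 4u(m) + 33 = 4·(11t) + 33 = 11(4t + 3), so 11 | u(m+1).
Hence 11 | u(i) for every i ≥ 1, by induction.

11 | u(i)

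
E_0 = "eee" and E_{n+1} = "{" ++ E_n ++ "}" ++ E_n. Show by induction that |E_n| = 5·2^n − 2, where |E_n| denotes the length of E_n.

Base case: |E_0| = 3, and 5·2^0 − 2 = 3.
Assume |E_m| = 5·2^m − 2.
Then |E_{m+1}| = 1 + |E_m| + 1 + |E_m| = 2|E_m| + 2 = 2(5·2^m − 2) + 2 = 5·2^{m+1} − 4 + 2 = 5·2^{m+1} − 2.
This completes the inductive step, so |E_n| = 5·2^n − 2 for all n ≥ 0.

|E_n| = 5·2^n − 2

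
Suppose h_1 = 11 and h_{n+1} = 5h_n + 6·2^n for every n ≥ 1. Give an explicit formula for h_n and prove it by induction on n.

Claim: h_n = 3·5^n − 2·2^n.

Base case: h_1 = 11, and 3·5^1 − 2·2^1 = 15 − 4 = 11.
Assume h_j = 3·5^j − 2·2^j for some j ≥ 1.
Then h_{j+1} = 5h_j + 6·2^j = 5·(3·5^j − 2·2^j) + 6·2^j = 3·5^{j+1} − 10·2^j + 6·2^j = 3·5^{j+1} − 4·2^j = 3·5^{j+1} − 2·2^{j+1}.
By induction, h_n = 3·5^n − 2·2^n for all n ≥ 1.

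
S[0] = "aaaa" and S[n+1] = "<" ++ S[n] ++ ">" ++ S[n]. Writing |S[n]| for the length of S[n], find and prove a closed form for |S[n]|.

Claim: |S[n]| = 6·2^n − 2.

Base case: |S[0]| = 4, and 6·2^0 − 2 = 4.
Assume |S[m]| = 6·2^m − 2.
Then |S[m+1]| = 1 + |S[m]| + 1 + |S[m]| = 2|S[m]| + 2 = 2(6·2^m − 2) + 2 = 6·2^{m+1} − 4 + 2 = 6·2^{m+1} − 2.
By induction, |S[n]| = 6·2^n − 2 for all n ≥ 0.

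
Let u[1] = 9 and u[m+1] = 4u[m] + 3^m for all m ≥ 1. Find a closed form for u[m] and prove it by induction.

Claim: u[m] = 3·4^m − 3^m.

Base case: u[1] = 9, and 3·4^1 − 3^1 = 12 − 3 = 9.
Assume u[k] = 3·4^k − 3^k for some k ≥ 1.
Then u[k+1] = 4u[k] + 3^k = 4·(3·4^k − 3^k) + 3^k = 3·4^{k+1} − 4·3^k + 3^k = 3·4^{k+1} − 3·3^k = 3·4^{k+1} − 3^{k+1}.
By induction, u[m] = 3·4^m − 3^m for all m ≥ 1.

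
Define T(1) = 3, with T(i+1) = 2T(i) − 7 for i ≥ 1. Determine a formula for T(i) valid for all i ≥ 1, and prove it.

Claim: T(i) = -2^{i+1} + 7.

Base case: T(1) = 3, and -2^{1+1} + 7 = -4 + 7 = 3.
Assume T(r) = -2^{r+1} + 7 for some r ≥ 1.
Then T(r+1) = 2T(r) − 7 = 2·(-2^{r+1} + 7) − 7 = -2^{r+2} + 14 − 7 = -2^{r+2} + 7.
This completes the inductive step, so T(i) = -2^{i+1} + 7 for all i ≥ 1.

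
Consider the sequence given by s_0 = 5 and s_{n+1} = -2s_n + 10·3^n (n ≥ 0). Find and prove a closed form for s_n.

Claim: s_n = 3·(-2)^n + 2·3^n.

Base case: s_0 = 5, and 3·(-2)^0 + 2·3^0 = 3 + 2 = 5.
Assume s_k = 3·(-2)^k + 2·3^k for some k ≥ 0.
Then s_{k+1} = -2s_k + 10·3^k = -2·(3·(-2)^k + 2·3^k) + 10·3^k = 3·(-2)^{k+1} − 4·3^k + 10·3^k = 3·(-2)^{k+1} + 6·3^k = 3·(-2)^{k+1} + 2·3^{k+1}.
So the formula holds for k+1, and by induction s_n = 3·(-2)^n + 2·3^n for all n ≥ 0.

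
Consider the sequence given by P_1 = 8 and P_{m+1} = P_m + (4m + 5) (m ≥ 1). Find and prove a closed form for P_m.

Claim: P_m = 2m^2 + 3m + 3.

Base case: P_1 = 8, and 2·1^2 + 3·1 + 3 = 8.
Assume P_j = 2j^2 + 3j + 3.
Then P_{j+1} = P_j + (4j + 5) = (2j^2 + 3j + 3) + (4j + 5) = 2j^2 + 7j + 8,
and 2·(j+1)^2 + 3·(j+1) + 3 = 2j^2 + 7j + 8.
This completes the inductive step, so P_m = 2m^2 + 3m + 3 for all m ≥ 1.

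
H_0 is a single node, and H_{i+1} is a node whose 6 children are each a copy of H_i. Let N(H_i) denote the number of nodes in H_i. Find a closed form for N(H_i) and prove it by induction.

Claim: N(H_i) = (6^{i+1} − 1)/5.

Base case: N(H_0) = 1, and (6^{0+1} − 1)/5 = 1.
Assume N(H_k) = (6^{k+1} − 1)/5.
Then N(H_{k+1}) = 1 + 6N(H_k) = 1 + 6·(6^{k+1} − 1)/5 = 1 + (6^{k+2} − 6)/5 = (5 + 6^{k+2} − 6)/5 = (6^{k+2} − 1)/5.
Hence N(H_i) = (6^{i+1} − 1)/5 for every i ≥ 0, by induction.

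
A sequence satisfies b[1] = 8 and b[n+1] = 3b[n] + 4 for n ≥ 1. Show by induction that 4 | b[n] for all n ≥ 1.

Base case: b[1] = 8 = 4·2, so 4 | b[1].
Assume 4 | b[k], so b[k] = 4t for some integer t.
Then b[k+1] = 3b[k] + 4 = 3·(4t) + 4 = 4(3t + 1), so 4 | b[k+1].
So the property holds for k+1, and by induction 4 | b[n] for all n ≥ 1.

4 | b[n]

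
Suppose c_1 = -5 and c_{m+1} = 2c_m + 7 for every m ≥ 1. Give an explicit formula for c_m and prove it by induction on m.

Claim: c_m = 2^m − 7.

Base case: c_1 = -5, and 2^1 − 7 = 2 − 7 = -5.
Assume c_k = 2^k − 7 for some k ≥ 1.
Then c_{k+1} = 2c_k + 7 = 2·(2^k − 7) + 7 = 2^{k+1} − 14 + 7 = 2^{k+1} − 7.
So the formula holds for k+1, and by induction c_m = 2^m − 7 for all m ≥ 1.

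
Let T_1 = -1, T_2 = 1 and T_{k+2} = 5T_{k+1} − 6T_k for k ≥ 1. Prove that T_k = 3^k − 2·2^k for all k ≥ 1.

Base cases: T_1 = -1 and 3^1 − 2·2^1 = -1; T_2 = 1 and 3^2 − 2·2^2 = 1.
Assume T_j = 3^j − 2·2^j for all 1 ≤ j ≤ m, where m ≥ 2.
Then T_{m+1} = 5T_m − 6T_{m−1} = 5·(3^m − 2·2^m) − 6·(3^{m−1} − 2·2^{m−1}) = (5·3 − 6)3^{m−1} − 2·(5·2 − 6)2^{m−1} = 9·3^{m−1} − 8·2^{m−1} = 3^{m+1} − 2·2^{m+1}.
Hence T_k = 3^k − 2·2^k for every k ≥ 1, by strong induction.

T_k = 3^k − 2·2^k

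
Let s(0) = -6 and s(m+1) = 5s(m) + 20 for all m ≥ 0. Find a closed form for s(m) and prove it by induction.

Claim: s(m) = -5^m − 5.

Base case: s(0) = -6, and -5^0 − 5 = -1 − 5 = -6.
Assume s(k) = -5^k − 5 for some k ≥ 0.
Then s(k+1) = 5s(k) + 20 = 5·(-5^k − 5) + 20 = -5^{k+1} − 25 + 20 = -5^{k+1} − 5.
This completes the inductive step, so s(m) = -5^m − 5 for all m ≥ 0.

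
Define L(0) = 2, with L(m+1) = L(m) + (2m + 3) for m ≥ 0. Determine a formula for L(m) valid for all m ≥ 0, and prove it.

Claim: L(m) = m^2 + 2m + 2.

Base case: L(0) = 2, and 0^2 + 2·0 + 2 = 2.
Assume L(j) = j^2 + 2j + 2.
Then L(j+1) = L(j) + (2j + 3) = (j^2 + 2j + 2) + (2j + 3) = j^2 + 4j + 5,
and (j+1)^2 + 2·(j+1) + 2 = j^2 + 4j + 5.
By induction, L(m) = m^2 + 2m + 2 for all m ≥ 0.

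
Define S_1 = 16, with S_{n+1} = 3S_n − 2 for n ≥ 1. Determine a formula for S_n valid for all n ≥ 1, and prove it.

Claim: S_n = 5·3^n + 1.

Base case: S_1 = 16, and 5·3^1 + 1 = 15 + 1 = 16.
Assume S_k = 5·3^k + 1 for some k ≥ 1.
Then S_{k+1} = 3S_k − 2 = 3·(5·3^k + 1) − 2 = 15·3^k + 3 − 2 = 5·3^{k+1} + 1.
So the formula holds for k+1, and by induction S_n = 5·3^n + 1 for all n ≥ 1.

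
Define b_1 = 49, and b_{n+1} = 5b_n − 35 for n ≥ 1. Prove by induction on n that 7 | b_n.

Base case: b_1 = 49 = 7·7, so 7 | b_1.
Assume 7 | b_m, so b_m = 7t for some integer t.
Then b_{m+1} = 5b_m − 35 = 5·(7t) − 35 = 7(5t − 5), so 7 | b_{m+1}.
Hence 7 | b_n for every n ≥ 1, by induction.

7 | b_n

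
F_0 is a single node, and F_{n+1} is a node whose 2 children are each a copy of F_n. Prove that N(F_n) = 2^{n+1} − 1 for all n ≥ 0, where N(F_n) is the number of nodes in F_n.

Base case: N(F_0) = 1, and 2^{0+1} − 1 = 1.
Assume N(F_m) = 2^{m+1} − 1.
Then N(F_{m+1}) = 1 + 2N(F_m) = 1 + 2(2^{m+1} − 1) = 2^{m+2} − 2 + 1 = 2^{m+2} − 1.
So the formula holds for m+1, and by induction N(F_n) = 2^{n+1} − 1 for all n ≥ 0.

N(F_n) = 2^{n+1} − 1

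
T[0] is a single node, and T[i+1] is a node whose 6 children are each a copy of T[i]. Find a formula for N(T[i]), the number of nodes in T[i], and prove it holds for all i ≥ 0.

Claim: N(T[i]) = (6^{i+1} − 1)/5.

Base case: N(T[0]) = 1, and (6^{0+1} − 1)/5 = 1.
Assume N(T[k]) = (6^{k+1} − 1)/5.
Then N(T[k+1]) = 1 + 6N(T[k]) = 1 + 6·(6^{k+1} − 1)/5 = 1 + (6^{k+2} − 6)/5 = (5 + 6^{k+2} − 6)/5 = (6^{k+2} − 1)/5.
By induction, N(T[i]) = (6^{i+1} − 1)/5 for all i ≥ 0.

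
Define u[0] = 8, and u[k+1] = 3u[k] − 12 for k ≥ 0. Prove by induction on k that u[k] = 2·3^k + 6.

Base case: u[0] = 8, and 2·3^0 + 6 = 2 + 6 = 8.
Assume u[r] = 2·3^r + 6 for some r ≥ 0.
Then u[r+1] = 3u[r] − 12 = 3·(2·3^r + 6) − 12 = 6·3^r + 18 − 12 = 2·3^{r+1} + 6.
By induction, u[k] = 2·3^k + 6 for all k ≥ 0.

u[k] = 2·3^k + 6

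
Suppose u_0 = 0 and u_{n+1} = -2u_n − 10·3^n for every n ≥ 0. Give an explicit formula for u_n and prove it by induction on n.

Claim: u_n = 2·(-2)^n − 2·3^n.

Base case: u_0 = 0, and 2·(-2)^0 − 2·3^0 = 2 − 2 = 0.
Assume u_j = 2·(-2)^j − 2·3^j for some j ≥ 0.
Then u_{j+1} = -2u_j − 10·3^j = -2·(2·(-2)^j − 2·3^j) − 10·3^j = 2·(-2)^{j+1} + 4·3^j − 10·3^j = 2·(-2)^{j+1} − 6·3^j = 2·(-2)^{j+1} − 2·3^{j+1}.
This completes the inductive step, so u_n = 2·(-2)^n − 2·3^n for all n ≥ 0.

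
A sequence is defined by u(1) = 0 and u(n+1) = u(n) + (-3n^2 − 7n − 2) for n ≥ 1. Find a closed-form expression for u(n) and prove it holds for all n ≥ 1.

Claim: u(n) = -n^3 − 2n^2 + n + 2.

Base case: u(1) = 0, and -1^3 − 2·1^2 + 1 + 2 = 0.
Assume u(m) = -m^3 − 2m^2 + m + 2.
Then u(m+1) = u(m) + (-3m^2 − 7m − 2) = (-m^3 − 2m^2 + m + 2) + (-3m^2 − 7m − 2) = -m^3 − 5m^2 − 6m,
and -(m+1)^3 − 2·(m+1)^2 + (m+1) + 2 = -m^3 − 5m^2 − 6m.
Hence u(n) = -n^3 − 2n^2 + n + 2 for every n ≥ 1, by induction.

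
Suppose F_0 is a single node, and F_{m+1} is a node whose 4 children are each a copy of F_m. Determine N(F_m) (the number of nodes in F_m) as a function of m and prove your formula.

Claim: N(F_m) = (4^{m+1} − 1)/3.

Base case: N(F_0) = 1, and (4^{0+1} − 1)/3 = 1.
Assume N(F_r) = (4^{r+1} − 1)/3.
Then N(F_{r+1}) = 1 + 4N(F_r) = 1 + 4·(4^{r+1} − 1)/3 = 1 + (4^{r+2} − 4)/3 = (3 + 4^{r+2} − 4)/3 = (4^{r+2} − 1)/3.
Hence N(F_m) = (4^{m+1} − 1)/3 for every m ≥ 0, by induction.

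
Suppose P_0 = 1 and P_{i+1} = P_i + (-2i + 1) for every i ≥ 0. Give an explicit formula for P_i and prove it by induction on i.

Claim: P_i = -i^2 + 2i + 1.

Base case: P_0 = 1, and -0^2 + 2·0 + 1 = 1.
Assume P_r = -r^2 + 2r + 1.
Then P_{r+1} = P_r + (-2r + 1) = (-r^2 + 2r + 1) + (-2r + 1) = -r^2 + 2,
and -(r+1)^2 + 2·(r+1) + 1 = -r^2 + 2.
By induction, P_i = -i^2 + 2i + 1 for all i ≥ 0.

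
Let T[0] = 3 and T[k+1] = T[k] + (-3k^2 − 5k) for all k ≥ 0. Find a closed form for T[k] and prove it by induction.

Claim: T[k] = -k^3 − k^2 + 2k + 3.

Base case: T[0] = 3, and -0^3 − 0^2 + 2·0 + 3 = 3.
Assume T[m] = -m^3 − m^2 + 2m + 3.
Then T[m+1] = T[m] + (-3m^2 − 5m) = (-m^3 − m^2 + 2m + 3) + (-3m^2 − 5m) = -m^3 − 4m^2 − 3m + 3,
and -(m+1)^3 − (m+1)^2 + 2·(m+1) + 3 = -m^3 − 4m^2 − 3m + 3.
This completes the inductive step, so T[k] = -k^3 − k^2 + 2k + 3 for all k ≥ 0.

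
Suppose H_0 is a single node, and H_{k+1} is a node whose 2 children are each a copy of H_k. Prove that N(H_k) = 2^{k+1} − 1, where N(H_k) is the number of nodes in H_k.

Base case: N(H_0) = 1, and 2^{0+1} − 1 = 1.
Assume N(H_j) = 2^{j+1} − 1.
Then N(H_{j+1}) = 1 + 2N(H_j) = 1 + 2(2^{j+1} − 1) = 2^{j+2} − 2 + 1 = 2^{j+2} − 1.
By induction, N(H_k) = 2^{k+1} − 1 for all k ≥ 0.

N(H_k) = 2^{k+1} − 1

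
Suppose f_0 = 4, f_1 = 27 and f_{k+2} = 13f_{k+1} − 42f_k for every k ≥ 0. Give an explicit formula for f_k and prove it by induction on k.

Claim: f_k = 3·7^k + 6^k.

Base cases: f_0 = 4 and 3·7^0 + 6^0 = 4; f_1 = 27 and 3·7^1 + 6^1 = 27.
Assume f_j = 3·7^j + 6^j for all 0 ≤ j ≤ r, where r ≥ 1.
Then f_{r+1} = 13f_r − 42f_{r−1} = 13·(3·7^r + 6^r) − 42·(3·7^{r−1} + 6^{r−1}) = 3·(13·7 − 42)7^{r−1} + (13·6 − 42)6^{r−1} = 147·7^{r−1} + 36·6^{r−1} = 3·7^{r+1} + 6^{r+1}.
This completes the inductive step, so f_k = 3·7^k + 6^k for all k ≥ 0.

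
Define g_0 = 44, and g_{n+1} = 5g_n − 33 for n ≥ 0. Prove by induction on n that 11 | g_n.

Base case: g_0 = 44 = 11·4, so 11 | g_0.
Assume 11 | g_m, so g_m = 11t for some integer t.
Then g_{m+1} = 5g_m − 33 = 5·(11t) − 33 = 11(5t − 3), so 11 | g_{m+1}.
Hence 11 | g_n for every n ≥ 0, by induction.

11 | g_n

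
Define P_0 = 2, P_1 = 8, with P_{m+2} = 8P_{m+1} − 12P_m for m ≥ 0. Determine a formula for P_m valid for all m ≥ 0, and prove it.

Claim: P_m = 2^m + 6^m.

Base cases: P_0 = 2 and 2^0 + 6^0 = 2; P_1 = 8 and 2^1 + 6^1 = 8.
Assume P_i = 2^i + 6^i for all 0 ≤ i ≤ j, where j ≥ 1.
Then P_{j+1} = 8P_j − 12P_{j−1} = 8·(2^j + 6^j) − 12·(2^{j−1} + 6^{j−1}) = (8·2 − 12)2^{j−1} + (8·6 − 12)6^{j−1} = 4·2^{j−1} + 36·6^{j−1} = 2^{j+1} + 6^{j+1}.
So the formula holds for j+1, and by strong induction P_m = 2^m + 6^m for all m ≥ 0.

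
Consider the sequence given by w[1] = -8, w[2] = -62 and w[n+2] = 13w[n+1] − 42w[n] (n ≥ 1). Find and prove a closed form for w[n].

Claim: w[n] = 6^n − 2·7^n.

Base cases: w[1] = -8 and 6^1 − 2·7^1 = -8; w[2] = -62 and 6^2 − 2·7^2 = -62.
Assume w[j] = 6^j − 2·7^j for all 1 ≤ j ≤ r, where r ≥ 2.
Then w[r+1] = 13w[r] − 42w[r−1] = 13·(6^r − 2·7^r) − 42·(6^{r−1} − 2·7^{r−1}) = (13·6 − 42)6^{r−1} − 2·(13·7 − 42)7^{r−1} = 36·6^{r−1} − 98·7^{r−1} = 6^{r+1} − 2·7^{r+1}.
This completes the inductive step, so w[n] = 6^n − 2·7^n for all n ≥ 1.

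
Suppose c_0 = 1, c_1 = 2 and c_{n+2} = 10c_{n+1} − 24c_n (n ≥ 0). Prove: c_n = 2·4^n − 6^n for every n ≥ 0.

Base cases: c_0 = 1 and 2·4^0 − 6^0 = 1; c_1 = 2 and 2·4^1 − 6^1 = 2.
Assume c_j = 2·4^j − 6^j for all 0 ≤ j ≤ m, where m ≥ 1.
Then c_{m+1} = 10c_m − 24c_{m−1} = 10·(2·4^m − 6^m) − 24·(2·4^{m−1} − 6^{m−1}) = 2·(10·4 − 24)4^{m−1} − (10·6 − 24)6^{m−1} = 32·4^{m−1} − 36·6^{m−1} = 2·4^{m+1} − 6^{m+1}.
This completes the inductive step, so c_n = 2·4^n − 6^n for all n ≥ 0.

c_n = 2·4^n − 6^n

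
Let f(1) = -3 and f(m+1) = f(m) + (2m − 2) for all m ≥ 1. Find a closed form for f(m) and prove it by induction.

Claim: f(m) = m^2 − 3m − 1.

Base case: f(1) = -3, and 1^2 − 3·1 − 1 = -3.
Assume f(j) = j^2 − 3j − 1.
Then f(j+1) = f(j) + (2j − 2) = (j^2 − 3j − 1) + (2j − 2) = j^2 − j − 3,
and (j+1)^2 − 3·(j+1) − 1 = j^2 − j − 3.
By induction, f(m) = m^2 − 3m − 1 for all m ≥ 1.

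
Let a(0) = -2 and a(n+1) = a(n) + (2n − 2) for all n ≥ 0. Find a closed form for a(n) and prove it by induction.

Claim: a(n) = n^2 − 3n − 2.

Base case: a(0) = -2, and 0^2 − 3·0 − 2 = -2.
Assume a(k) = k^2 − 3k − 2.
Then a(k+1) = a(k) + (2k − 2) = (k^2 − 3k − 2) + (2k − 2) = k^2 − k − 4,
and (k+1)^2 − 3·(k+1) − 2 = k^2 − k − 4.
This completes the inductive step, so a(n) = n^2 − 3n − 2 for all n ≥ 0.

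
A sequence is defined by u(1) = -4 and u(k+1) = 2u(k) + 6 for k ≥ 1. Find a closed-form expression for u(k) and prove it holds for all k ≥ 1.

Claim: u(k) = 2^k − 6.

Base case: u(1) = -4, and 2^1 − 6 = 2 − 6 = -4.
Assume u(j) = 2^j − 6 for some j ≥ 1.
Then u(j+1) = 2u(j) + 6 = 2·(2^j − 6) + 6 = 2^{j+1} − 12 + 6 = 2^{j+1} − 6.
This completes the inductive step, so u(k) = 2^k − 6 for all k ≥ 1.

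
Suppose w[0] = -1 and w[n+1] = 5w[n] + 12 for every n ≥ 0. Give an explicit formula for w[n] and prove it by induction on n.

Claim: w[n] = 2·5^n − 3.

Base case: w[0] = -1, and 2·5^0 − 3 = 2 − 3 = -1.
Assume w[j] = 2·5^j − 3 for some j ≥ 0.
Then w[j+1] = 5w[j] + 12 = 5·(2·5^j − 3) + 12 = 10·5^j − 15 + 12 = 2·5^{j+1} − 3.
By induction, w[n] = 2·5^n − 3 for all n ≥ 0.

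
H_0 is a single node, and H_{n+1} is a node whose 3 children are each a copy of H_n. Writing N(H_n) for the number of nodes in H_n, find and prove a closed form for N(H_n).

Claim: N(H_n) = (3^{n+1} − 1)/2.

Base case: N(H_0) = 1, and (3^{0+1} − 1)/2 = 1.
Assume N(H_j) = (3^{j+1} − 1)/2.
Then N(H_{j+1}) = 1 + 3N(H_j) = 1 + 3·(3^{j+1} − 1)/2 = 1 + (3^{j+2} − 3)/2 = (2 + 3^{j+2} − 3)/2 = (3^{j+2} − 1)/2.
Hence N(H_n) = (3^{n+1} − 1)/2 for every n ≥ 0, by induction.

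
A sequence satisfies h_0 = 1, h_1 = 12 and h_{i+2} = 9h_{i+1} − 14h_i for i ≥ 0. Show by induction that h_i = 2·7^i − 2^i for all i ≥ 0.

Base cases: h_0 = 1 and 2·7^0 − 2^0 = 1; h_1 = 12 and 2·7^1 − 2^1 = 12.
Assume h_j = 2·7^j − 2^j for all 0 ≤ j ≤ m, where m ≥ 1.
Then h_{m+1} = 9h_m − 14h_{m−1} = 9·(2·7^m − 2^m) − 14·(2·7^{m−1} − 2^{m−1}) = 2·(9·7 − 14)7^{m−1} − (9·2 − 14)2^{m−1} = 98·7^{m−1} − 4·2^{m−1} = 2·7^{m+1} − 2^{m+1}.
By strong induction, h_i = 2·7^i − 2^i for all i ≥ 0.

h_i = 2·7^i − 2^i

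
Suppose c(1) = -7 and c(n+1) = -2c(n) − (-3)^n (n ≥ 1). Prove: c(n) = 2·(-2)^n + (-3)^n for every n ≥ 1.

Base case: c(1) = -7, and 2·(-2)^1 + (-3)^1 = -4 − 3 = -7.
Assume c(j) = 2·(-2)^j + (-3)^j for some j ≥ 1.
Then c(j+1) = -2c(j) − (-3)^j = -2·(2·(-2)^j + (-3)^j) − (-3)^j = 2·(-2)^{j+1} − 2·(-3)^j − (-3)^j = 2·(-2)^{j+1} − 3·(-3)^j = 2·(-2)^{j+1} + (-3)^{j+1}.
This completes the inductive step, so c(n) = 2·(-2)^n + (-3)^n for all n ≥ 1.

c(n) = 2·(-2)^n + (-3)^n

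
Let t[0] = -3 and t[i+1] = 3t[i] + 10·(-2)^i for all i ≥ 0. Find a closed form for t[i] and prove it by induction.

Claim: t[i] = -3^i − 2·(-2)^i.

Base case: t[0] = -3, and -3^0 − 2·(-2)^0 = -1 − 2 = -3.
Assume t[r] = -3^r − 2·(-2)^r for some r ≥ 0.
Then t[r+1] = 3t[r] + 10·(-2)^r = 3·(-3^r − 2·(-2)^r) + 10·(-2)^r = -3^{r+1} − 6·(-2)^r + 10·(-2)^r = -3^{r+1} + 4·(-2)^r = -3^{r+1} − 2·(-2)^{r+1}.
Hence t[i] = -3^i − 2·(-2)^i for every i ≥ 0, by induction.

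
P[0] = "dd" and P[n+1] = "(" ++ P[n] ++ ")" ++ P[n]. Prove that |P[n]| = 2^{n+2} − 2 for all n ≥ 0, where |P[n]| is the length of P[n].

Base case: |P[0]| = 2, and 2^{0+2} − 2 = 2.
Assume |P[k]| = 2^{k+2} − 2.
Then |P[k+1]| = 1 + |P[k]| + 1 + |P[k]| = 2|P[k]| + 2 = 2(2^{k+2} − 2) + 2 = 2^{k+3} − 4 + 2 = 2^{k+3} − 2.
This completes the inductive step, so |P[n]| = 2^{n+2} − 2 for all n ≥ 0.

|P[n]| = 2^{n+2} − 2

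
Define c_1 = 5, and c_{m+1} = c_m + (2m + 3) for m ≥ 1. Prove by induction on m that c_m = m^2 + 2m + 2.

Base case: c_1 = 5, and 1^2 + 2·1 + 2 = 5.
Assume c_r = r^2 + 2r + 2.
Then c_{r+1} = c_r + (2r + 3) = (r^2 + 2r + 2) + (2r + 3) = r^2 + 4r + 5,
and (r+1)^2 + 2·(r+1) + 2 = r^2 + 4r + 5.
By induction, c_m = m^2 + 2m + 2 for all m ≥ 1.

c_m = m^2 + 2m + 2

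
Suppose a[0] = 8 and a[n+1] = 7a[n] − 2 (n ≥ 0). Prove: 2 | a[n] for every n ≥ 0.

Base case: a[0] = 8 = 2·4, so 2 | a[0].
Assume 2 | a[m], so a[m] = 2t for some integer t.
Then a[m+1] = 7a[m] − 2 = 7·(2t) − 2 = 2(7t − 1), so 2 | a[m+1].
So the property holds for m+1, and by induction 2 | a[n] for all n ≥ 0.

2 | a[n]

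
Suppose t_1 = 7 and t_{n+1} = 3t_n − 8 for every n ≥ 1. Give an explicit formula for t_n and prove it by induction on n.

Claim: t_n = 3^n + 4.

Base case: t_1 = 7, and 3^1 + 4 = 3 + 4 = 7.
Assume t_j = 3^j + 4 for some j ≥ 1.
Then t_{j+1} = 3t_j − 8 = 3·(3^j + 4) − 8 = 3^{j+1} + 12 − 8 = 3^{j+1} + 4.
By induction, t_n = 3^n + 4 for all n ≥ 1.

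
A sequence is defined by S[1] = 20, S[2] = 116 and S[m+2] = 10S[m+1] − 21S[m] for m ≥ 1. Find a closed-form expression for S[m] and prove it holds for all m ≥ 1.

Claim: S[m] = 2·3^m + 2·7^m.

Base cases: S[1] = 20 and 2·3^1 + 2·7^1 = 20; S[2] = 116 and 2·3^2 + 2·7^2 = 116.
Assume S[j] = 2·3^j + 2·7^j for all 1 ≤ j ≤ k, where k ≥ 2.
Then S[k+1] = 10S[k] − 21S[k−1] = 10·(2·3^k + 2·7^k) − 21·(2·3^{k−1} + 2·7^{k−1}) = 2·(10·3 − 21)3^{k−1} + 2·(10·7 − 21)7^{k−1} = 18·3^{k−1} + 98·7^{k−1} = 2·3^{k+1} + 2·7^{k+1}.
Hence S[m] = 2·3^m + 2·7^m for every m ≥ 1, by strong induction.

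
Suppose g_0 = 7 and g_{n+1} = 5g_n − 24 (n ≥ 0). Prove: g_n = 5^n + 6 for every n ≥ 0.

Base case: g_0 = 7, and 5^0 + 6 = 1 + 6 = 7.
Assume g_r = 5^r + 6 for some r ≥ 0.
Then g_{r+1} = 5g_r − 24 = 5·(5^r + 6) − 24 = 5^{r+1} + 30 − 24 = 5^{r+1} + 6.
Hence g_n = 5^n + 6 for every n ≥ 0, by induction.

g_n = 5^n + 6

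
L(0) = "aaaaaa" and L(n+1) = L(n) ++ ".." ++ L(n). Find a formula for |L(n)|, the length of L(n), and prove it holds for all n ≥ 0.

Claim: |L(n)| = 2^{n+3} − 2.

Base case: |L(0)| = 6, and 2^{0+3} − 2 = 6.
Assume |L(m)| = 2^{m+3} − 2.
Then |L(m+1)| = |L(m)| + 2 + |L(m)| = 2|L(m)| + 2 = 2(2^{m+3} − 2) + 2 = 2^{m+1+3} − 4 + 2 = 2^{m+1+3} − 2.
This completes the inductive step, so |L(n)| = 2^{n+3} − 2 for all n ≥ 0.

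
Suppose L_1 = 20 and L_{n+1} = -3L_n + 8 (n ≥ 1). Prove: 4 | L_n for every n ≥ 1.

Base case: L_1 = 20 = 4·5, so 4 | L_1.
Assume 4 | L_j, so L_j = 4t for some integer t.
Then L_{j+1} = -3L_j + 8 = -3·(4t) + 8 = 4(-3t + 2), so 4 | L_{j+1}.
Hence 4 | L_n for every n ≥ 1, by induction.

4 | L_n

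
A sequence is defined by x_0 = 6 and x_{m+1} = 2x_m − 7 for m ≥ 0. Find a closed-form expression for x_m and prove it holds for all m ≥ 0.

Claim: x_m = -2^m + 7.

Base case: x_0 = 6, and -2^0 + 7 = -1 + 7 = 6.
Assume x_j = -2^j + 7 for some j ≥ 0.
Then x_{j+1} = 2x_j − 7 = 2·(-2^j + 7) − 7 = -2^{j+1} + 14 − 7 = -2^{j+1} + 7.
This completes the inductive step, so x_m = -2^m + 7 for all m ≥ 0.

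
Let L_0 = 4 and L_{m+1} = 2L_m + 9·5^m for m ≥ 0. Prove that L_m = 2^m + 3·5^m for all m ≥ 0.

Base case: L_0 = 4, and 2^0 + 3·5^0 = 1 + 3 = 4.
Assume L_r = 2^r + 3·5^r for some r ≥ 0.
Then L_{r+1} = 2L_r + 9·5^r = 2·(2^r + 3·5^r) + 9·5^r = 2^{r+1} + 6·5^r + 9·5^r = 2^{r+1} + 15·5^r = 2^{r+1} + 3·5^{r+1}.
So the formula holds for r+1, and by induction L_m = 2^m + 3·5^m for all m ≥ 0.

L_m = 2^m + 3·5^m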